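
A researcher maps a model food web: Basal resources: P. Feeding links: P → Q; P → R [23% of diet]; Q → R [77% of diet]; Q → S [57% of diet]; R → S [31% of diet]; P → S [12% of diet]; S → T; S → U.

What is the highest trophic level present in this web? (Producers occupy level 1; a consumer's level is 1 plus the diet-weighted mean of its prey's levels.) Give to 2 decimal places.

Q: 1 + 1 = 2
R: 1 + (0.23×1 + 0.77×2) = 2.77
S: 1 + (0.57×2 + 0.31×2.77 + 0.12×1) = 3.1187
T: 1 + 3.1187 = 4.1187
U: 1 + 3.1187 = 4.1187

4.12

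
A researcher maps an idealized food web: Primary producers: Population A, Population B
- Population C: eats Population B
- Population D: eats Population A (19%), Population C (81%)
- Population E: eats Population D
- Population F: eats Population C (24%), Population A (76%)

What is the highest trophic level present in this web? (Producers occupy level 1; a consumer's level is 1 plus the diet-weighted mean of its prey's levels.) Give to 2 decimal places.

3.81

Population C: 1 + 1 = 2
Population D: 1 + (0.19×1 + 0.81×2) = 2.81
Population E: 1 + 2.81 = 3.81
Population F: 1 + (0.24×2 + 0.76×1) = 2.24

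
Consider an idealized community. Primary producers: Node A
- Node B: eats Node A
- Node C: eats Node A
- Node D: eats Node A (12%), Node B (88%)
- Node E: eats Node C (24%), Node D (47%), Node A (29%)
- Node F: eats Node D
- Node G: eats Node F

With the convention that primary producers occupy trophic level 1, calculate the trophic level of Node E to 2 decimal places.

Node B: 1 + 1 = 2
Node C: 1 + 1 = 2
Node D: 1 + (0.12×1 + 0.88×2) = 2.88
Node E: 1 + (0.24×2 + 0.47×2.88 + 0.29×1) = 3.1236
Node F: 1 + 2.88 = 3.88
Node G: 1 + 3.88 = 4.88

3.12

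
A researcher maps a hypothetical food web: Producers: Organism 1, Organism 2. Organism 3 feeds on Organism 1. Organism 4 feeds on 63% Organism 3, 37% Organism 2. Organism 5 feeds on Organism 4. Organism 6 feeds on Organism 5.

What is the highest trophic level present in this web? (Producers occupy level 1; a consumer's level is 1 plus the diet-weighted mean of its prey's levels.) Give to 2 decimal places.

Organism 3: 1 + 1 = 2
Organism 4: 1 + (0.63×2 + 0.37×1) = 2.63
Organism 5: 1 + 2.63 = 3.63
Organism 6: 1 + 3.63 = 4.63

4.63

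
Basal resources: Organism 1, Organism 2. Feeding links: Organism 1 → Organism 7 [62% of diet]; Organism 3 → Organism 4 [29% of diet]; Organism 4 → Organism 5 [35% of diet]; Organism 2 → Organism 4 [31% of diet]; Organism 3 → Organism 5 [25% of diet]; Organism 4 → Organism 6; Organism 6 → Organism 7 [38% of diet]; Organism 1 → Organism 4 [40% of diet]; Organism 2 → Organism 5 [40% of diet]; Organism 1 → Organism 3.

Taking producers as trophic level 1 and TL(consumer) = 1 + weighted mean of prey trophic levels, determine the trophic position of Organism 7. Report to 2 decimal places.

Organism 3: 1 + 1 = 2
Organism 4: 1 + (0.4×1 + 0.31×1 + 0.29×2) = 2.29
Organism 5: 1 + (0.4×1 + 0.25×2 + 0.35×2.29) = 2.7015
Organism 6: 1 + 2.29 = 3.29
Organism 7: 1 + (0.38×3.29 + 0.62×1) = 2.8702

2.87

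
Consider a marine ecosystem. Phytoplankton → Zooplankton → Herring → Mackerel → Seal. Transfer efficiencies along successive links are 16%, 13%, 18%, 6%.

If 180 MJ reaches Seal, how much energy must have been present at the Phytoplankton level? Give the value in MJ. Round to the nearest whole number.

Cumulative transfer efficiency: 0.16 × 0.13 × 0.18 × 0.06 = 0.00022464
Phytoplankton energy = 180 / 0.00022464 = 801282 MJ

801282 MJ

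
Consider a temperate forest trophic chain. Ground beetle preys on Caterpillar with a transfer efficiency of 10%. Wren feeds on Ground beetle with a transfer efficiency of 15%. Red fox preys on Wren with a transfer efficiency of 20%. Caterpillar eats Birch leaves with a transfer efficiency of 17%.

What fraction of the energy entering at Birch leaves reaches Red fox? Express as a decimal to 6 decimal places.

0.000510

Product of link efficiencies: 0.17 × 0.1 × 0.15 × 0.2 = 0.00051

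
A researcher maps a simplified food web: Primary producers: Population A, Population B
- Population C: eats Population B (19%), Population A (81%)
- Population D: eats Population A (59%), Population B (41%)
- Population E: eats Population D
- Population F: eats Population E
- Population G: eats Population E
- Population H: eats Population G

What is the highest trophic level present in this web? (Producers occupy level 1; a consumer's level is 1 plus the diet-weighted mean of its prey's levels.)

5

Population C: 1 + (0.19×1 + 0.81×1) = 2
Population D: 1 + (0.59×1 + 0.41×1) = 2
Population E: 1 + 2 = 3
Population F: 1 + 3 = 4
Population G: 1 + 3 = 4
Population H: 1 + 4 = 5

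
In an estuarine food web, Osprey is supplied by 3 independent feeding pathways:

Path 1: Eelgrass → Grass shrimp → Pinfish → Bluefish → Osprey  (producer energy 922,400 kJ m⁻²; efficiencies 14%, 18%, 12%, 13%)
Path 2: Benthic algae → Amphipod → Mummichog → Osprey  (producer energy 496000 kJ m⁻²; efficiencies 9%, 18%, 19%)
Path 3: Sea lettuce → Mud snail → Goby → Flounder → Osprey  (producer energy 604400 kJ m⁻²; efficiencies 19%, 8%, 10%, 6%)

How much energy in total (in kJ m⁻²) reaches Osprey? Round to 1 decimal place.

1944.4 kJ m⁻²

Path 1: 922400 × 0.14 × 0.18 × 0.12 × 0.13 = 362.613888 kJ m⁻²
Path 2: 496000 × 0.09 × 0.18 × 0.19 = 1526.688 kJ m⁻²
Path 3: 604400 × 0.19 × 0.08 × 0.1 × 0.06 = 55.12128 kJ m⁻²
Total at Osprey: 362.613888 + 1526.688 + 55.12128 = 1944.423168 kJ m⁻²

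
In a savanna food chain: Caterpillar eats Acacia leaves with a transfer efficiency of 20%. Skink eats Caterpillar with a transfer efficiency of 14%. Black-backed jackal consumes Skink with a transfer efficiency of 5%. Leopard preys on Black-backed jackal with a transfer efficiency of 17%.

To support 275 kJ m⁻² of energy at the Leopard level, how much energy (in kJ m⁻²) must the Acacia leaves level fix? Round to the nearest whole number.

Cumulative transfer efficiency: 0.2 × 0.14 × 0.05 × 0.17 = 0.000238
Acacia leaves energy = 275 / 0.000238 = 1155462 kJ m⁻²

1155462 kJ m⁻²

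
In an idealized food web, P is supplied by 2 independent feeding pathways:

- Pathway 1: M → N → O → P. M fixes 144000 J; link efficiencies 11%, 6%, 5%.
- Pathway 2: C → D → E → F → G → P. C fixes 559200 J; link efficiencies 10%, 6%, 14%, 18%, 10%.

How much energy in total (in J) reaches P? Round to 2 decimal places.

Pathway 1: 144000 × 0.11 × 0.06 × 0.05 = 47.52 J
Pathway 2: 559200 × 0.1 × 0.06 × 0.14 × 0.18 × 0.1 = 8.455104 J
Total at P: 47.52 + 8.455104 = 55.975104 J

55.98 J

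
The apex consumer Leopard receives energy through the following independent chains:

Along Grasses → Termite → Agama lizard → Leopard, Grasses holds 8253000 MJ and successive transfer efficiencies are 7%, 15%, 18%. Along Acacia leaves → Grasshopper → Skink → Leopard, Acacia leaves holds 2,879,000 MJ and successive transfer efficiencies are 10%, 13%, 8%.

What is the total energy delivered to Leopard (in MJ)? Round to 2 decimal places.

18592.33 MJ

Via Grasses: 8253000 × 0.07 × 0.15 × 0.18 = 15598.17 MJ
Via Acacia leaves: 2879000 × 0.1 × 0.13 × 0.08 = 2994.16 MJ
Total at Leopard: 15598.17 + 2994.16 = 18592.33 MJ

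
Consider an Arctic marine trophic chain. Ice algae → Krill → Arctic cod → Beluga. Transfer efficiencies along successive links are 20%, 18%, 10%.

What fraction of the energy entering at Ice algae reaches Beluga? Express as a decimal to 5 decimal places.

Product of link efficiencies: 0.2 × 0.18 × 0.1 = 0.0036

0.00360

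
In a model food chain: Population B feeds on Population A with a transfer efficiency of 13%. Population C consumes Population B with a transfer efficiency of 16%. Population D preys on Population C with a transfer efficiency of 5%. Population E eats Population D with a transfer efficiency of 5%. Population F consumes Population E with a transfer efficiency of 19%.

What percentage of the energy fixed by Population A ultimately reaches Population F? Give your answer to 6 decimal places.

0.000988%

Product of link efficiencies: 0.13 × 0.16 × 0.05 × 0.05 × 0.19 = 0.00000988
As a percentage: 0.00000988 × 100 = 0.000988%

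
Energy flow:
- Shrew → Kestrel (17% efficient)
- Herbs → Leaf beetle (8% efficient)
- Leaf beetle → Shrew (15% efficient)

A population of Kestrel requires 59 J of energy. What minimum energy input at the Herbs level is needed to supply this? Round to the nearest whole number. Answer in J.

28922 J

Cumulative transfer efficiency: 0.08 × 0.15 × 0.17 = 0.00204
Herbs energy = 59 / 0.00204 = 28922 J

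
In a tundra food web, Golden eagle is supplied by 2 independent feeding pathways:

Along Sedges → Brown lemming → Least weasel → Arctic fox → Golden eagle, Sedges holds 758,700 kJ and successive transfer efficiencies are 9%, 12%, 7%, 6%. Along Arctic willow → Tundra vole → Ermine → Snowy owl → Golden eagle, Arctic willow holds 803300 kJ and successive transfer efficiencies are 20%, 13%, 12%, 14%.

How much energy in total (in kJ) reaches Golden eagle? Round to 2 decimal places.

Via Sedges: 758700 × 0.09 × 0.12 × 0.07 × 0.06 = 34.414632 kJ
Via Arctic willow: 803300 × 0.2 × 0.13 × 0.12 × 0.14 = 350.88144 kJ
Total at Golden eagle: 34.414632 + 350.88144 = 385.296072 kJ

385.30 kJ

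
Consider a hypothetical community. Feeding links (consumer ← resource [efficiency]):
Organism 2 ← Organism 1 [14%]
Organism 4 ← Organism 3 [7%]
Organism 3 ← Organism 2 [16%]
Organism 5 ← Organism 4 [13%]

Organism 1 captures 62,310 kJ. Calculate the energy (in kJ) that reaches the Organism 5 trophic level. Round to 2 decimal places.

12.70 kJ

Organism 2: 62310 × 0.14 = 8723.4 kJ
Organism 3: 8723.4 × 0.16 = 1395.744 kJ
Organism 4: 1395.744 × 0.07 = 97.70208 kJ
Organism 5: 97.70208 × 0.13 = 12.7012704 kJ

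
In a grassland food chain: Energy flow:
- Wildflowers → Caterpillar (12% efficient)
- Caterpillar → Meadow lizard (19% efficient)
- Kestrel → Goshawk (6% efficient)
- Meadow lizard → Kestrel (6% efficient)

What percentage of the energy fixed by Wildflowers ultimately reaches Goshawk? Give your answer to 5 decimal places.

0.00821%

Product of link efficiencies: 0.12 × 0.19 × 0.06 × 0.06 = 0.00008208
As a percentage: 0.00008208 × 100 = 0.00821%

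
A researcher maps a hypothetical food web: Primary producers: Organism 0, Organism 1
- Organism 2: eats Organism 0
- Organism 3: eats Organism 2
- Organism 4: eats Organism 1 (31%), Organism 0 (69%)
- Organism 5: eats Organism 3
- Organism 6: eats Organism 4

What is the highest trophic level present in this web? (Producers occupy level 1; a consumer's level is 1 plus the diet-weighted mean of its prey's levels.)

4

Organism 2: 1 + 1 = 2
Organism 3: 1 + 2 = 3
Organism 4: 1 + (0.31×1 + 0.69×1) = 2
Organism 5: 1 + 3 = 4
Organism 6: 1 + 2 = 3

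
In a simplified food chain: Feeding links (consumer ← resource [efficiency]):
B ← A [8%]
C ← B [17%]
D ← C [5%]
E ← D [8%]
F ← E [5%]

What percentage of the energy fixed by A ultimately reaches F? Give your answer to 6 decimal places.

0.000272%

Product of link efficiencies: 0.08 × 0.17 × 0.05 × 0.08 × 0.05 = 0.00000272
As a percentage: 0.00000272 × 100 = 0.000272%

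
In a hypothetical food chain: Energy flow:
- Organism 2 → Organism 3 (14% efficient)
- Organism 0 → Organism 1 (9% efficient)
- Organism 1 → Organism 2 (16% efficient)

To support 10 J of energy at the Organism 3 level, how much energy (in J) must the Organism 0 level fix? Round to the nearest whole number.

4960 J

Cumulative transfer efficiency: 0.09 × 0.16 × 0.14 = 0.002016
Organism 0 energy = 10 / 0.002016 = 4960 J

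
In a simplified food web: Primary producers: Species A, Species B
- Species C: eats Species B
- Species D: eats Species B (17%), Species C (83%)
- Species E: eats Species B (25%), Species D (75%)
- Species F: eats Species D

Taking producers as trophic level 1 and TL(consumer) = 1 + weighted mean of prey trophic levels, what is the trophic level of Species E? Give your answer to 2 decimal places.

3.37

Species C: 1 + 1 = 2
Species D: 1 + (0.17×1 + 0.83×2) = 2.83
Species E: 1 + (0.25×1 + 0.75×2.83) = 3.3725
Species F: 1 + 2.83 = 3.83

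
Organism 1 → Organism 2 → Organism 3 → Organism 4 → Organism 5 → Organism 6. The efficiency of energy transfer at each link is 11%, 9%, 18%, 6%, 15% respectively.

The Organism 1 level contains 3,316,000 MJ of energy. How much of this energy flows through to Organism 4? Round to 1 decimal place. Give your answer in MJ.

5909.1 MJ

Organism 2: 3316000 × 0.11 = 364760 MJ
Organism 3: 364760 × 0.09 = 32828.4 MJ
Organism 4: 32828.4 × 0.18 = 5909.112 MJ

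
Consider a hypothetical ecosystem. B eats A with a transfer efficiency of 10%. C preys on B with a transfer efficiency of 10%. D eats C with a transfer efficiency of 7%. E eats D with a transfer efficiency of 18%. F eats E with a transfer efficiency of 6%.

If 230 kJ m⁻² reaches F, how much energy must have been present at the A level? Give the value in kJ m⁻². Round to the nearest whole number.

Cumulative transfer efficiency: 0.1 × 0.1 × 0.07 × 0.18 × 0.06 = 0.00000756
A energy = 230 / 0.00000756 = 30423280 kJ m⁻²

30423280 kJ m⁻²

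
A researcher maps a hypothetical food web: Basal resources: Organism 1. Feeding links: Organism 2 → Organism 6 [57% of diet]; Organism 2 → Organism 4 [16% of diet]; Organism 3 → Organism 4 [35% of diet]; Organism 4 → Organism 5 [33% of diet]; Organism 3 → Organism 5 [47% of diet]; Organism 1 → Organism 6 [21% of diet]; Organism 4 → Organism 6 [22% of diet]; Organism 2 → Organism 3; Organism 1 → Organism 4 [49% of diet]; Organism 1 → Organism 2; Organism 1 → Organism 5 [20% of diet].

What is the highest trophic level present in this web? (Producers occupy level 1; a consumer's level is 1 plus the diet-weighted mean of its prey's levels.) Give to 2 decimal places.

3.55

Organism 2: 1 + 1 = 2
Organism 3: 1 + 2 = 3
Organism 4: 1 + (0.49×1 + 0.35×3 + 0.16×2) = 2.86
Organism 5: 1 + (0.33×2.86 + 0.47×3 + 0.2×1) = 3.5538
Organism 6: 1 + (0.21×1 + 0.57×2 + 0.22×2.86) = 2.9792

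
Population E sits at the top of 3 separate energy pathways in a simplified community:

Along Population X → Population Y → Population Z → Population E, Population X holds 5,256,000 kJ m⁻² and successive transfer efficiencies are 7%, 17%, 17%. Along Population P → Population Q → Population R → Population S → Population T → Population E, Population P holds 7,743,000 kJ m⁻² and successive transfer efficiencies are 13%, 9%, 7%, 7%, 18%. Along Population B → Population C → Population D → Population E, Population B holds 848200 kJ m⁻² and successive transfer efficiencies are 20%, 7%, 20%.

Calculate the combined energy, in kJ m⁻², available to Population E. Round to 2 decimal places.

Via Population X: 5256000 × 0.07 × 0.17 × 0.17 = 10632.888 kJ m⁻²
Via Population P: 7743000 × 0.13 × 0.09 × 0.07 × 0.07 × 0.18 = 79.9031142 kJ m⁻²
Via Population B: 848200 × 0.2 × 0.07 × 0.2 = 2374.96 kJ m⁻²
Total at Population E: 10632.888 + 79.9031142 + 2374.96 = 13087.7511142 kJ m⁻²

13087.75 kJ m⁻²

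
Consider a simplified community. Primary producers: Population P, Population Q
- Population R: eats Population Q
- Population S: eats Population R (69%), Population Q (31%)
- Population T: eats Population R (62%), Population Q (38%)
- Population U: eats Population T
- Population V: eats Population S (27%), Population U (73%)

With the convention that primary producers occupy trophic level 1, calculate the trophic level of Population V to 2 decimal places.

Population R: 1 + 1 = 2
Population S: 1 + (0.69×2 + 0.31×1) = 2.69
Population T: 1 + (0.62×2 + 0.38×1) = 2.62
Population U: 1 + 2.62 = 3.62
Population V: 1 + (0.27×2.69 + 0.73×3.62) = 4.3689

4.37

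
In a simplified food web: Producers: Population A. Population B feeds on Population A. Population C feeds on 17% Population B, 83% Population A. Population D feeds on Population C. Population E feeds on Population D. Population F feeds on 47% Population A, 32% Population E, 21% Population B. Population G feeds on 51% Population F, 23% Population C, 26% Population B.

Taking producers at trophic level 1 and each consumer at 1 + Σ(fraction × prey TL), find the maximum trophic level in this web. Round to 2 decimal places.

4.17

Population B: 1 + 1 = 2
Population C: 1 + (0.17×2 + 0.83×1) = 2.17
Population D: 1 + 2.17 = 3.17
Population E: 1 + 3.17 = 4.17
Population F: 1 + (0.47×1 + 0.32×4.17 + 0.21×2) = 3.2244
Population G: 1 + (0.51×3.2244 + 0.23×2.17 + 0.26×2) = 3.663544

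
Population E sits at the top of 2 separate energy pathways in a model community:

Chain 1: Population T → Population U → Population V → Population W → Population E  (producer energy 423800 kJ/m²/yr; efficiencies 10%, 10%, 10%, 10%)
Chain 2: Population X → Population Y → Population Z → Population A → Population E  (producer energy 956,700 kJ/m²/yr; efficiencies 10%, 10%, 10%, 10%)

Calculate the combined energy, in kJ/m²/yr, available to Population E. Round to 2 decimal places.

138.05 kJ/m²/yr

Chain 1: 423800 × 0.1 × 0.1 × 0.1 × 0.1 = 42.38 kJ/m²/yr
Chain 2: 956700 × 0.1 × 0.1 × 0.1 × 0.1 = 95.67 kJ/m²/yr
Total at Population E: 42.38 + 95.67 = 138.05 kJ/m²/yr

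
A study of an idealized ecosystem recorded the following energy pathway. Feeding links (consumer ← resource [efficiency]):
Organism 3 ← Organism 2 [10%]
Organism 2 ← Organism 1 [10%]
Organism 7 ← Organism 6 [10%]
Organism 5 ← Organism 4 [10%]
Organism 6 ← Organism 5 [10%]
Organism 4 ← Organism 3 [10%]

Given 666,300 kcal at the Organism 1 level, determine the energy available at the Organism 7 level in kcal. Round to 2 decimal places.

Organism 2: 666300 × 0.1 = 66630 kcal
Organism 3: 66630 × 0.1 = 6663 kcal
Organism 4: 6663 × 0.1 = 666.3 kcal
Organism 5: 666.3 × 0.1 = 66.63 kcal
Organism 6: 66.63 × 0.1 = 6.663 kcal
Organism 7: 6.663 × 0.1 = 0.6663 kcal

0.67 kcal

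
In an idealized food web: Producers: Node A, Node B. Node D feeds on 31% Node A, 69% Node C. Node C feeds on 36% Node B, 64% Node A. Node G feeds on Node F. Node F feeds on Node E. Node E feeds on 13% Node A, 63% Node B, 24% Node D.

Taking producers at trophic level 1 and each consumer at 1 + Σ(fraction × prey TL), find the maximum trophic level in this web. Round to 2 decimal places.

4.41

Node C: 1 + (0.36×1 + 0.64×1) = 2
Node D: 1 + (0.31×1 + 0.69×2) = 2.69
Node E: 1 + (0.13×1 + 0.63×1 + 0.24×2.69) = 2.4056
Node F: 1 + 2.4056 = 3.4056
Node G: 1 + 3.4056 = 4.4056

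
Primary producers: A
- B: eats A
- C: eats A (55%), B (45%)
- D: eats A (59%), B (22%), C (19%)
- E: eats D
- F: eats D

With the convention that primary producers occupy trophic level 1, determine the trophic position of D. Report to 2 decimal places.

2.50

B: 1 + 1 = 2
C: 1 + (0.55×1 + 0.45×2) = 2.45
D: 1 + (0.59×1 + 0.22×2 + 0.19×2.45) = 2.4955
E: 1 + 2.4955 = 3.4955
F: 1 + 2.4955 = 3.4955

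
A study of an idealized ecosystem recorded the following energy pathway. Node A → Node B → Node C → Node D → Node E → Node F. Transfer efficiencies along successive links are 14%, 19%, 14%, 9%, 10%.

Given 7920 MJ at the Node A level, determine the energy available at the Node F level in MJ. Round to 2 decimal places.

Node B: 7920 × 0.14 = 1108.8 MJ
Node C: 1108.8 × 0.19 = 210.672 MJ
Node D: 210.672 × 0.14 = 29.49408 MJ
Node E: 29.49408 × 0.09 = 2.6544672 MJ
Node F: 2.6544672 × 0.1 = 0.26544672 MJ

0.27 MJ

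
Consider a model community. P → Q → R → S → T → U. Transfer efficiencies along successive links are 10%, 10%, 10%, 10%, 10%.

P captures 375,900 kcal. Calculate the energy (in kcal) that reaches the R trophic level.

3759 kcal

Q: 375900 × 0.1 = 37590 kcal
R: 37590 × 0.1 = 3759 kcal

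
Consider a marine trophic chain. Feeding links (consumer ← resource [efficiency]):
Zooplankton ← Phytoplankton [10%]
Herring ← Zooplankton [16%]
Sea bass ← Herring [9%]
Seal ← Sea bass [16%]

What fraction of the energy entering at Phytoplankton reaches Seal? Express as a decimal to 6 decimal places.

0.000230

Product of link efficiencies: 0.1 × 0.16 × 0.09 × 0.16 = 0.0002304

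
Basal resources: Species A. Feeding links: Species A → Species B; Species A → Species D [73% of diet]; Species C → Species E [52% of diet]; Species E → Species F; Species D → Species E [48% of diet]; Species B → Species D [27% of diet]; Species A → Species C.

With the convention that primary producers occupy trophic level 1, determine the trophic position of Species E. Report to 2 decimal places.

Species B: 1 + 1 = 2
Species C: 1 + 1 = 2
Species D: 1 + (0.27×2 + 0.73×1) = 2.27
Species E: 1 + (0.48×2.27 + 0.52×2) = 3.1296
Species F: 1 + 3.1296 = 4.1296

3.13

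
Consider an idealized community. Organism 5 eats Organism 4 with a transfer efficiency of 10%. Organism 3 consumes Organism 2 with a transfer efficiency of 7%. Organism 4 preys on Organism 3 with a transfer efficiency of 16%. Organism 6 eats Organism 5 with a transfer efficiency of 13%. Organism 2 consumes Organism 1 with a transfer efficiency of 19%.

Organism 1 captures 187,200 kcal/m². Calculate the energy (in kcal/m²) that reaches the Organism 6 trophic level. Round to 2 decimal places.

5.18 kcal/m²

Organism 2: 187200 × 0.19 = 35568 kcal/m²
Organism 3: 35568 × 0.07 = 2489.76 kcal/m²
Organism 4: 2489.76 × 0.16 = 398.3616 kcal/m²
Organism 5: 398.3616 × 0.1 = 39.83616 kcal/m²
Organism 6: 39.83616 × 0.13 = 5.1787008 kcal/m²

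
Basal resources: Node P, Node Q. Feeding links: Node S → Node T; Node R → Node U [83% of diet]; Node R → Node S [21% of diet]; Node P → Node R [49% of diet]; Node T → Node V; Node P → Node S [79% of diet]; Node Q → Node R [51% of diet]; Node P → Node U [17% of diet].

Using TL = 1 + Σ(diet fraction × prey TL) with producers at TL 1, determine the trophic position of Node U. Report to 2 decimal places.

2.83

Node R: 1 + (0.51×1 + 0.49×1) = 2
Node S: 1 + (0.79×1 + 0.21×2) = 2.21
Node T: 1 + 2.21 = 3.21
Node U: 1 + (0.17×1 + 0.83×2) = 2.83
Node V: 1 + 3.21 = 4.21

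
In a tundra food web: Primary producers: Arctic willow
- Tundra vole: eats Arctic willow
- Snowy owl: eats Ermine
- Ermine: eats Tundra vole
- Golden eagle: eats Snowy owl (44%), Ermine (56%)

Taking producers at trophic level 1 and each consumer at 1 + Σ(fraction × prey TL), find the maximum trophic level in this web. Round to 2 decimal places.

4.44

Tundra vole: 1 + 1 = 2
Ermine: 1 + 2 = 3
Snowy owl: 1 + 3 = 4
Golden eagle: 1 + (0.44×4 + 0.56×3) = 4.44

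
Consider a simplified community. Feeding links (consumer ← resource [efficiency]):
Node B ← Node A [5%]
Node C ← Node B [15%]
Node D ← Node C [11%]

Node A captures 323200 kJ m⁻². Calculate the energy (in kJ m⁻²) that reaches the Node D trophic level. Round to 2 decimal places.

266.64 kJ m⁻²

Node B: 323200 × 0.05 = 16160 kJ m⁻²
Node C: 16160 × 0.15 = 2424 kJ m⁻²
Node D: 2424 × 0.11 = 266.64 kJ m⁻²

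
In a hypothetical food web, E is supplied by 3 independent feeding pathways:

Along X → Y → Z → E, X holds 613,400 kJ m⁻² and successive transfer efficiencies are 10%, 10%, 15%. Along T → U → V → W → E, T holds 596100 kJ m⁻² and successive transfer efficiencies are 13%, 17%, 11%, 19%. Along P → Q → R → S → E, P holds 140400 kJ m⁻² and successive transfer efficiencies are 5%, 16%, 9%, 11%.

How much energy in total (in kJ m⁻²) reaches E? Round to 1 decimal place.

1206.6 kJ m⁻²

Via X: 613400 × 0.1 × 0.1 × 0.15 = 920.1 kJ m⁻²
Via T: 596100 × 0.13 × 0.17 × 0.11 × 0.19 = 275.332629 kJ m⁻²
Via P: 140400 × 0.05 × 0.16 × 0.09 × 0.11 = 11.11968 kJ m⁻²
Total at E: 920.1 + 275.332629 + 11.11968 = 1206.552309 kJ m⁻²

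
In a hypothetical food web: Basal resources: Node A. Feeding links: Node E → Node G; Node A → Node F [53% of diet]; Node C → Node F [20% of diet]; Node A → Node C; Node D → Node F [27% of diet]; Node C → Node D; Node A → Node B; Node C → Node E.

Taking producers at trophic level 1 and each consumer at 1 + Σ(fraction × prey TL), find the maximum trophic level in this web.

Node B: 1 + 1 = 2
Node C: 1 + 1 = 2
Node D: 1 + 2 = 3
Node E: 1 + 2 = 3
Node F: 1 + (0.27×3 + 0.2×2 + 0.53×1) = 2.74
Node G: 1 + 3 = 4

4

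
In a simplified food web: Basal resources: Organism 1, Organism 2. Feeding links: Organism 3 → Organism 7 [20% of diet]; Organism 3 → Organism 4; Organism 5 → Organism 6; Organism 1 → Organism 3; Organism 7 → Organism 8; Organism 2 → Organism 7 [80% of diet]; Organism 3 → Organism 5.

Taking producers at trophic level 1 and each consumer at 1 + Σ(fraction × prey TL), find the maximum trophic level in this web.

4

Organism 3: 1 + 1 = 2
Organism 4: 1 + 2 = 3
Organism 5: 1 + 2 = 3
Organism 6: 1 + 3 = 4
Organism 7: 1 + (0.2×2 + 0.8×1) = 2.2
Organism 8: 1 + 2.2 = 3.2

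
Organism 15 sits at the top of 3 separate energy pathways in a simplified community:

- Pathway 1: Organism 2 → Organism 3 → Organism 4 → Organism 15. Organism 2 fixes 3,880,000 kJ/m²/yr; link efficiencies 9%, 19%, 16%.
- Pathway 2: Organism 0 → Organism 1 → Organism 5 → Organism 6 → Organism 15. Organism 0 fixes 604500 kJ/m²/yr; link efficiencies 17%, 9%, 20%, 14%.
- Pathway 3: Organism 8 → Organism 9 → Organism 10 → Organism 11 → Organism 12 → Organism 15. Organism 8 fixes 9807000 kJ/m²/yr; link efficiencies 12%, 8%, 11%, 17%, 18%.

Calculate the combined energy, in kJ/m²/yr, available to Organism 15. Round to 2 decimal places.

11191.55 kJ/m²/yr

Pathway 1: 3880000 × 0.09 × 0.19 × 0.16 = 10615.68 kJ/m²/yr
Pathway 2: 604500 × 0.17 × 0.09 × 0.2 × 0.14 = 258.9678 kJ/m²/yr
Pathway 3: 9807000 × 0.12 × 0.08 × 0.11 × 0.17 × 0.18 = 316.8994752 kJ/m²/yr
Total at Organism 15: 10615.68 + 258.9678 + 316.8994752 = 11191.5472752 kJ/m²/yr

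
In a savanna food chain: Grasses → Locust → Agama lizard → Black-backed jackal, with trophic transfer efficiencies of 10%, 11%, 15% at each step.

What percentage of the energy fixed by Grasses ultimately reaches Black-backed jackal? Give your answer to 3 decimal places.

Product of link efficiencies: 0.1 × 0.11 × 0.15 = 0.00165
As a percentage: 0.00165 × 100 = 0.165%

0.165%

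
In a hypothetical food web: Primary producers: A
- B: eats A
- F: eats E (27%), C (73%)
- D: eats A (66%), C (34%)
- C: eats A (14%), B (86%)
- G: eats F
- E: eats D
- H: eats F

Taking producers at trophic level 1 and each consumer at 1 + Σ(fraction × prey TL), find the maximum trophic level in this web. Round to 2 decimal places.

B: 1 + 1 = 2
C: 1 + (0.14×1 + 0.86×2) = 2.86
D: 1 + (0.66×1 + 0.34×2.86) = 2.6324
E: 1 + 2.6324 = 3.6324
F: 1 + (0.27×3.6324 + 0.73×2.86) = 4.068548
G: 1 + 4.068548 = 5.068548
H: 1 + 4.068548 = 5.068548

5.07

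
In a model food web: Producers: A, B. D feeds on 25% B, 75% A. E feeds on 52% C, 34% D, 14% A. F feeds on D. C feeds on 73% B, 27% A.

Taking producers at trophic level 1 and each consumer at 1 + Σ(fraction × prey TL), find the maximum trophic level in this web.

C: 1 + (0.73×1 + 0.27×1) = 2
D: 1 + (0.25×1 + 0.75×1) = 2
E: 1 + (0.52×2 + 0.34×2 + 0.14×1) = 2.86
F: 1 + 2 = 3

3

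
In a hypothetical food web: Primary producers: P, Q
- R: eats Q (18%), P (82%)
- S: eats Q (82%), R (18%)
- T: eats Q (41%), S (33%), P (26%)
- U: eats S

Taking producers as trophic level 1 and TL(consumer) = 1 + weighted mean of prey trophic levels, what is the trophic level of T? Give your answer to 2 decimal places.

R: 1 + (0.18×1 + 0.82×1) = 2
S: 1 + (0.82×1 + 0.18×2) = 2.18
T: 1 + (0.41×1 + 0.33×2.18 + 0.26×1) = 2.3894
U: 1 + 2.18 = 3.18

2.39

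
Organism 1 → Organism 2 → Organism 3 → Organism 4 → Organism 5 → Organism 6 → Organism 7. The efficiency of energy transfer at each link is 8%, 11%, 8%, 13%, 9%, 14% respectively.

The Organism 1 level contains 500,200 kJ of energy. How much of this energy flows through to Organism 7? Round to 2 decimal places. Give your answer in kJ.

Organism 2: 500200 × 0.08 = 40016 kJ
Organism 3: 40016 × 0.11 = 4401.76 kJ
Organism 4: 4401.76 × 0.08 = 352.1408 kJ
Organism 5: 352.1408 × 0.13 = 45.778304 kJ
Organism 6: 45.778304 × 0.09 = 4.12004736 kJ
Organism 7: 4.12004736 × 0.14 = 0.5768066304 kJ

0.58 kJ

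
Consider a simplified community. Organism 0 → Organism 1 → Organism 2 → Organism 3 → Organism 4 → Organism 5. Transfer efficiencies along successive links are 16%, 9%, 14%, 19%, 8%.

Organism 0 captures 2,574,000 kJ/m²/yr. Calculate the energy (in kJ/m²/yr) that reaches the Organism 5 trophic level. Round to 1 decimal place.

Organism 1: 2574000 × 0.16 = 411840 kJ/m²/yr
Organism 2: 411840 × 0.09 = 37065.6 kJ/m²/yr
Organism 3: 37065.6 × 0.14 = 5189.184 kJ/m²/yr
Organism 4: 5189.184 × 0.19 = 985.94496 kJ/m²/yr
Organism 5: 985.94496 × 0.08 = 78.8755968 kJ/m²/yr

78.9 kJ/m²/yr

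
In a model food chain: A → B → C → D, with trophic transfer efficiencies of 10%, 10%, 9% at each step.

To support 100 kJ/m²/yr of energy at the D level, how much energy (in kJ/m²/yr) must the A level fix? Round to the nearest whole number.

111111 kJ/m²/yr

Cumulative transfer efficiency: 0.1 × 0.1 × 0.09 = 0.0009
A energy = 100 / 0.0009 = 111111 kJ/m²/yr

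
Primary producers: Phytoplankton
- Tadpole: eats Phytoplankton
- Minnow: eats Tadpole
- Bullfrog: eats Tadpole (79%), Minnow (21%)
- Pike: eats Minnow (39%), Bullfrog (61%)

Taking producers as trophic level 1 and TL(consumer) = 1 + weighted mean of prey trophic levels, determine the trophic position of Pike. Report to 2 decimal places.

4.13

Tadpole: 1 + 1 = 2
Minnow: 1 + 2 = 3
Bullfrog: 1 + (0.79×2 + 0.21×3) = 3.21
Pike: 1 + (0.39×3 + 0.61×3.21) = 4.1281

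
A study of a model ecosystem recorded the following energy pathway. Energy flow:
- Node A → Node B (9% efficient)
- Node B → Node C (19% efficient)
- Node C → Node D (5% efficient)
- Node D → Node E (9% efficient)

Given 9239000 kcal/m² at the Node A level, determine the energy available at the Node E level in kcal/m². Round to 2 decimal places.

710.94 kcal/m²

Node B: 9239000 × 0.09 = 831510 kcal/m²
Node C: 831510 × 0.19 = 157986.9 kcal/m²
Node D: 157986.9 × 0.05 = 7899.345 kcal/m²
Node E: 7899.345 × 0.09 = 710.94105 kcal/m²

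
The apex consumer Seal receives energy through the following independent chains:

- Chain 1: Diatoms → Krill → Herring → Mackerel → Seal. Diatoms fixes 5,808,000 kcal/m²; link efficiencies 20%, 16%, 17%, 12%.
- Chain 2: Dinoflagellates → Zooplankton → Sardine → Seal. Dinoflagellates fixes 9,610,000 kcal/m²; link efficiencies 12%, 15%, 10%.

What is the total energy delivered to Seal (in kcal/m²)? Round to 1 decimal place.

Chain 1: 5808000 × 0.2 × 0.16 × 0.17 × 0.12 = 3791.4624 kcal/m²
Chain 2: 9610000 × 0.12 × 0.15 × 0.1 = 17298 kcal/m²
Total at Seal: 3791.4624 + 17298 = 21089.4624 kcal/m²

21089.5 kcal/m²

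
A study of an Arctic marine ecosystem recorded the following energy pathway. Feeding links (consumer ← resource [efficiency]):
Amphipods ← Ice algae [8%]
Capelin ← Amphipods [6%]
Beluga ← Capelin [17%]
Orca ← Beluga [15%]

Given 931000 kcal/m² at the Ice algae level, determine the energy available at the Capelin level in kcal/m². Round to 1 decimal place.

4468.8 kcal/m²

Amphipods: 931000 × 0.08 = 74480 kcal/m²
Capelin: 74480 × 0.06 = 4468.8 kcal/m²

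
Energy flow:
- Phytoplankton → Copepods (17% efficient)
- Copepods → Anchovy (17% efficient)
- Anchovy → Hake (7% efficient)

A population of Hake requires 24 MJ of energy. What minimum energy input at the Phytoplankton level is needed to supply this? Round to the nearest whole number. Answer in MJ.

Cumulative transfer efficiency: 0.17 × 0.17 × 0.07 = 0.002023
Phytoplankton energy = 24 / 0.002023 = 11864 MJ

11864 MJ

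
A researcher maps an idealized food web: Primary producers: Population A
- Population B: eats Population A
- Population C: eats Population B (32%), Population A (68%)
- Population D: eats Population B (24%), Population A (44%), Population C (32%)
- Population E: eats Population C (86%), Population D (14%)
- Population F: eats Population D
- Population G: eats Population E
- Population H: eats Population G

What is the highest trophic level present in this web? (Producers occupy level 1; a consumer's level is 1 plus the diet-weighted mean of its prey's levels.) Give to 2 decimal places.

5.37

Population B: 1 + 1 = 2
Population C: 1 + (0.32×2 + 0.68×1) = 2.32
Population D: 1 + (0.24×2 + 0.44×1 + 0.32×2.32) = 2.6624
Population E: 1 + (0.86×2.32 + 0.14×2.6624) = 3.367936
Population F: 1 + 2.6624 = 3.6624
Population G: 1 + 3.367936 = 4.367936
Population H: 1 + 4.367936 = 5.367936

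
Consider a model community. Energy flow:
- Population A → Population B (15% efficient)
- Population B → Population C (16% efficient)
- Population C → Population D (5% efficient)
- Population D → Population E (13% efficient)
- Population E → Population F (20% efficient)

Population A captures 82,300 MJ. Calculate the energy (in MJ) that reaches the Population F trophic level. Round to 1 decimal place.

Population B: 82300 × 0.15 = 12345 MJ
Population C: 12345 × 0.16 = 1975.2 MJ
Population D: 1975.2 × 0.05 = 98.76 MJ
Population E: 98.76 × 0.13 = 12.8388 MJ
Population F: 12.8388 × 0.2 = 2.56776 MJ

2.6 MJ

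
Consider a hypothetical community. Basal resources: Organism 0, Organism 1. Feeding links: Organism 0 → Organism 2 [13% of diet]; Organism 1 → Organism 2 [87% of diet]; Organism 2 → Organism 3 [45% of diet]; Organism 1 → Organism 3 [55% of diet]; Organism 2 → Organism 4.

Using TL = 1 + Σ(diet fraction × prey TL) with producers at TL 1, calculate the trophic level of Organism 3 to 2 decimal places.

2.45

Organism 2: 1 + (0.13×1 + 0.87×1) = 2
Organism 3: 1 + (0.45×2 + 0.55×1) = 2.45
Organism 4: 1 + 2 = 3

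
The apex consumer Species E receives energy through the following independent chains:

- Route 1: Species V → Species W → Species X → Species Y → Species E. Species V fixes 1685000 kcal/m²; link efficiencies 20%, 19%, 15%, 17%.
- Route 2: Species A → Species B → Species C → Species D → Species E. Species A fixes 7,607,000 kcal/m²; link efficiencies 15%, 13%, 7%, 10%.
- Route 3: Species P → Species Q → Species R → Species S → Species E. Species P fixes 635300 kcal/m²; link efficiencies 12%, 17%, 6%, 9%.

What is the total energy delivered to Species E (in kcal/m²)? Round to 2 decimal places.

2741.11 kcal/m²

Route 1: 1685000 × 0.2 × 0.19 × 0.15 × 0.17 = 1632.765 kcal/m²
Route 2: 7607000 × 0.15 × 0.13 × 0.07 × 0.1 = 1038.3555 kcal/m²
Route 3: 635300 × 0.12 × 0.17 × 0.06 × 0.09 = 69.984648 kcal/m²
Total at Species E: 1632.765 + 1038.3555 + 69.984648 = 2741.105148 kcal/m²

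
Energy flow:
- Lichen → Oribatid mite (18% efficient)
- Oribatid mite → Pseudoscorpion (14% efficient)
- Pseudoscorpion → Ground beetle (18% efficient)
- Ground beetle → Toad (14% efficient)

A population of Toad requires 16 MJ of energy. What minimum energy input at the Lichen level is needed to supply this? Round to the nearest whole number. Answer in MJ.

Cumulative transfer efficiency: 0.18 × 0.14 × 0.18 × 0.14 = 0.00063504
Lichen energy = 16 / 0.00063504 = 25195 MJ

25195 MJ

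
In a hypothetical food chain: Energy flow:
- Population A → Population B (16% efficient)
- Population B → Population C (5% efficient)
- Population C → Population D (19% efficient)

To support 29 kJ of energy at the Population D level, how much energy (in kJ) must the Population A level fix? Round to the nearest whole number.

Cumulative transfer efficiency: 0.16 × 0.05 × 0.19 = 0.00152
Population A energy = 29 / 0.00152 = 19079 kJ

19079 kJ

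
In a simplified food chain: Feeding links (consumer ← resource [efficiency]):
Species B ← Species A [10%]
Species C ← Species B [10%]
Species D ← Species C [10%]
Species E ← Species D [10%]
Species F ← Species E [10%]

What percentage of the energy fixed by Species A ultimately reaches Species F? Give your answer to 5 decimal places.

Product of link efficiencies: 0.1 × 0.1 × 0.1 × 0.1 × 0.1 = 0.00001
As a percentage: 0.00001 × 100 = 0.00100%

0.00100%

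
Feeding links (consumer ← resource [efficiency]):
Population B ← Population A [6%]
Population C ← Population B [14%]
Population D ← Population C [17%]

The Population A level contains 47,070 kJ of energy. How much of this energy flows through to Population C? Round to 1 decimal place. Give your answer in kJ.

Population B: 47070 × 0.06 = 2824.2 kJ
Population C: 2824.2 × 0.14 = 395.388 kJ

395.4 kJ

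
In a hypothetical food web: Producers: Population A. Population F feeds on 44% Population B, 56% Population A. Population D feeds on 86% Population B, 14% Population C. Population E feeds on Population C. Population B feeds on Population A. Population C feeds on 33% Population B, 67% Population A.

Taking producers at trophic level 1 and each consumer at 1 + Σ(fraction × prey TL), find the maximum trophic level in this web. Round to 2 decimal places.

Population B: 1 + 1 = 2
Population C: 1 + (0.33×2 + 0.67×1) = 2.33
Population D: 1 + (0.86×2 + 0.14×2.33) = 3.0462
Population E: 1 + 2.33 = 3.33
Population F: 1 + (0.44×2 + 0.56×1) = 2.44

3.33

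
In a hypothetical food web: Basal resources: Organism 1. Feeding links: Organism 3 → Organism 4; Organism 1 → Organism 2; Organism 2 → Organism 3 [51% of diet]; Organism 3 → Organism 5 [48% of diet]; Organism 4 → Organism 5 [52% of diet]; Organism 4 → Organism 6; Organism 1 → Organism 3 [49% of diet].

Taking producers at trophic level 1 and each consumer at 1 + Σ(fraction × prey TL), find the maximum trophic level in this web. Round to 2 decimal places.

4.51

Organism 2: 1 + 1 = 2
Organism 3: 1 + (0.51×2 + 0.49×1) = 2.51
Organism 4: 1 + 2.51 = 3.51
Organism 5: 1 + (0.52×3.51 + 0.48×2.51) = 4.03
Organism 6: 1 + 3.51 = 4.51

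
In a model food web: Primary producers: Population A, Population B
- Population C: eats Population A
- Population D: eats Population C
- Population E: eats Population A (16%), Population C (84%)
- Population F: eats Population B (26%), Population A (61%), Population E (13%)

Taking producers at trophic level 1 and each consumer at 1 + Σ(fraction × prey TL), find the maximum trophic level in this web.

Population C: 1 + 1 = 2
Population D: 1 + 2 = 3
Population E: 1 + (0.16×1 + 0.84×2) = 2.84
Population F: 1 + (0.26×1 + 0.61×1 + 0.13×2.84) = 2.2392

3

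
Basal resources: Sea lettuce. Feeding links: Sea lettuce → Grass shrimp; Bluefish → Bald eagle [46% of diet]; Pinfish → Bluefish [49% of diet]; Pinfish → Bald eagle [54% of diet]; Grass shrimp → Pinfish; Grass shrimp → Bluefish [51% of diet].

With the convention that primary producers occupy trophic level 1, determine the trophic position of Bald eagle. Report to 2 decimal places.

Grass shrimp: 1 + 1 = 2
Pinfish: 1 + 2 = 3
Bluefish: 1 + (0.49×3 + 0.51×2) = 3.49
Bald eagle: 1 + (0.54×3 + 0.46×3.49) = 4.2254

4.23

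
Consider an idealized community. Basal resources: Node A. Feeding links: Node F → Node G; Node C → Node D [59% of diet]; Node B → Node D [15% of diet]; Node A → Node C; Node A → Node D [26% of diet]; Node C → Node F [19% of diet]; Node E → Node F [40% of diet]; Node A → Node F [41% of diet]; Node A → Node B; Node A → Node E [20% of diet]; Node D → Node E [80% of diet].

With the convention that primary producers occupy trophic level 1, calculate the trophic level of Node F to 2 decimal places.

3.15

Node B: 1 + 1 = 2
Node C: 1 + 1 = 2
Node D: 1 + (0.59×2 + 0.26×1 + 0.15×2) = 2.74
Node E: 1 + (0.2×1 + 0.8×2.74) = 3.392
Node F: 1 + (0.4×3.392 + 0.41×1 + 0.19×2) = 3.1468
Node G: 1 + 3.1468 = 4.1468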